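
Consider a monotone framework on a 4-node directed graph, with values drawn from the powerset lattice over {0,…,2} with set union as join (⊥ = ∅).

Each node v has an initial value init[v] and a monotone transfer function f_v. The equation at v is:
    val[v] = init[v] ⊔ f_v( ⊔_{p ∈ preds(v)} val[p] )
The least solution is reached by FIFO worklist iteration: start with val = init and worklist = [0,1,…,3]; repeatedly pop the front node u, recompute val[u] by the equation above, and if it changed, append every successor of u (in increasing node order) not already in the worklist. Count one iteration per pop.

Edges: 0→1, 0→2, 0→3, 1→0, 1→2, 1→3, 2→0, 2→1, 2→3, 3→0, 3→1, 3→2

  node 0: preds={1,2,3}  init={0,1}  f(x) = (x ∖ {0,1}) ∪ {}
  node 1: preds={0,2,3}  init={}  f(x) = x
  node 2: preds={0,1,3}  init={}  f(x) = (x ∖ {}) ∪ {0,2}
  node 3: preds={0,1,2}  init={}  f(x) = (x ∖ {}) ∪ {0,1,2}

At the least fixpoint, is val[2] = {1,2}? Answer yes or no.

no

Trace (9 dequeues):
  [1] u=0 | in {} | out {0,1} | ==
  [2] u=1 | in {0,1} | out {0,1} | prev {} | push {0}
  [3] u=2 | in {0,1} | out {0,1,2} | prev {} | push {1}
  [4] u=3 | in {0,1,2} | out {0,1,2} | prev {} | push {2}
  [5] u=0 | in {0,1,2} | out {0,1,2} | prev {0,1} | push {3}
  [6] u=1 | in {0,1,2} | out {0,1,2} | prev {0,1} | push {0}
  [7] u=2 | in {0,1,2} | out {0,1,2} | ==
  [8] u=3 | in {0,1,2} | out {0,1,2} | ==
  [9] u=0 | in {0,1,2} | out {0,1,2} | ==

Converged values:
  [0] {0,1,2}
  [1] {0,1,2}
  [2] {0,1,2}
  [3] {0,1,2}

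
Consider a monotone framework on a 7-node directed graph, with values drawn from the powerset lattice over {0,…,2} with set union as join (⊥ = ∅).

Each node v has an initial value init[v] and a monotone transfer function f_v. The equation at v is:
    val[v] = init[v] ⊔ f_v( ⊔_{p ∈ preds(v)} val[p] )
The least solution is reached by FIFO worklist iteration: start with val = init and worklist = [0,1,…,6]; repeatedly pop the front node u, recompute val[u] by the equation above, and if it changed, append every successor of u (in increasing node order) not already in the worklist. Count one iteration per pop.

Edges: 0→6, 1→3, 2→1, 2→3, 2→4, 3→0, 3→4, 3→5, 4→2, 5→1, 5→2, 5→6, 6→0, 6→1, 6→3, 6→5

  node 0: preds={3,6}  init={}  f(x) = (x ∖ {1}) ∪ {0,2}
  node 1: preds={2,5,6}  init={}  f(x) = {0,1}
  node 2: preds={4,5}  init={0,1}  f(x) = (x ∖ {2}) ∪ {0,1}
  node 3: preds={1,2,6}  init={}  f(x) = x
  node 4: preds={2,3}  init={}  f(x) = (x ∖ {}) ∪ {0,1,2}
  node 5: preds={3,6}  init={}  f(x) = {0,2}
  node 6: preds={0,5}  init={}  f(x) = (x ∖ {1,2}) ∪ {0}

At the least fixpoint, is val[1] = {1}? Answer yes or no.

no

Iteration log — 12 steps:
  step 1. node 0  ⊔preds={}  new={0,2}  old={}  +wl: 
  step 2. node 1  ⊔preds={0,1}  new={0,1}  old={}  +wl: 
  step 3. node 2  ⊔preds={}  new={0,1}  stable
  step 4. node 3  ⊔preds={0,1}  new={0,1}  old={}  +wl: 0
  step 5. node 4  ⊔preds={0,1}  new={0,1,2}  old={}  +wl: 2
  step 6. node 5  ⊔preds={0,1}  new={0,2}  old={}  +wl: 1
  step 7. node 6  ⊔preds={0,2}  new={0}  old={}  +wl: 3,5
  step 8. node 0  ⊔preds={0,1}  new={0,2}  stable
  step 9. node 2  ⊔preds={0,1,2}  new={0,1}  stable
  step 10. node 1  ⊔preds={0,1,2}  new={0,1}  stable
  step 11. node 3  ⊔preds={0,1}  new={0,1}  stable
  step 12. node 5  ⊔preds={0,1}  new={0,2}  stable

Least fixpoint reached:
  node 0: {0,2}
  node 1: {0,1}
  node 2: {0,1}
  node 3: {0,1}
  node 4: {0,1,2}
  node 5: {0,2}
  node 6: {0}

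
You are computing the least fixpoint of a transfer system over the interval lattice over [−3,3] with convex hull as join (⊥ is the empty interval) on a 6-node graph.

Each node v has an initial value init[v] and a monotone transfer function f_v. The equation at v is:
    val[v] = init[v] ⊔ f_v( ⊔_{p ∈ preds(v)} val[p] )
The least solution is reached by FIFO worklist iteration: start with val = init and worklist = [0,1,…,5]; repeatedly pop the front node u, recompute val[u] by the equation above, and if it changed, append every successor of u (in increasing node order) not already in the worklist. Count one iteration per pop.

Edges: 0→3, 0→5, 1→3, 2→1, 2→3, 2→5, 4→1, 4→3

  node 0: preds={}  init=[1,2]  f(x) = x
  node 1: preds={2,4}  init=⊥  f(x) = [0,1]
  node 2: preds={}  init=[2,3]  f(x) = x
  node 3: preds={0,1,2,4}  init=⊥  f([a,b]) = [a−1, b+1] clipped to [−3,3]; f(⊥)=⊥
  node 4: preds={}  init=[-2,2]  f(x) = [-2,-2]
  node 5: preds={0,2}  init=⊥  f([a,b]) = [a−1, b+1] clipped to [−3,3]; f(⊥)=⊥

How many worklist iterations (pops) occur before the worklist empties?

6

Trace (6 dequeues):
  [1] u=0 | in ⊥ | out [1,2] | ==
  [2] u=1 | in [-2,3] | out [0,1] | prev ⊥ | push {}
  [3] u=2 | in ⊥ | out [2,3] | ==
  [4] u=3 | in [-2,3] | out [-3,3] | prev ⊥ | push {}
  [5] u=4 | in ⊥ | out [-2,2] | ==
  [6] u=5 | in [1,3] | out [0,3] | prev ⊥ | push {}

Converged values:
  [0] [1,2]
  [1] [0,1]
  [2] [2,3]
  [3] [-3,3]
  [4] [-2,2]
  [5] [0,3]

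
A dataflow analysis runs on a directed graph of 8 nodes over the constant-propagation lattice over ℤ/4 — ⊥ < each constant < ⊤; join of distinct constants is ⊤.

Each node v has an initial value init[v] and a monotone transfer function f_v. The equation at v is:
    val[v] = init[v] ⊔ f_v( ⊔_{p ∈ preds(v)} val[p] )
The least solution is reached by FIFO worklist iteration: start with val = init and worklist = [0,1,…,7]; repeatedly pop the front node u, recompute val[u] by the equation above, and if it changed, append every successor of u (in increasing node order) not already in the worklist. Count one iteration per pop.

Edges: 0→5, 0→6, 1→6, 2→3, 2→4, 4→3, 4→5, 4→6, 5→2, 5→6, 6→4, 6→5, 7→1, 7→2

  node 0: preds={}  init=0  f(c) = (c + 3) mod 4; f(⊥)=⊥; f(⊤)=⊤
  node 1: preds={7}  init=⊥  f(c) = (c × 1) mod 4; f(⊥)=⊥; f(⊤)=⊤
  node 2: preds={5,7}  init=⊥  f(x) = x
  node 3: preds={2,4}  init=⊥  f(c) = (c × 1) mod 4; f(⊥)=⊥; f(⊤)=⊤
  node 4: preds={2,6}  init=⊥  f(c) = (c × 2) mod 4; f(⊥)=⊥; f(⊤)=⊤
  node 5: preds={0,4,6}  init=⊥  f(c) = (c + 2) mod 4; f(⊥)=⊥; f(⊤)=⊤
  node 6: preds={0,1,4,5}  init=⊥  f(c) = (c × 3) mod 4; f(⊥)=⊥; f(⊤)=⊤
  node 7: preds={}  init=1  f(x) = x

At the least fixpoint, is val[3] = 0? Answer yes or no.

Trace (14 dequeues):
  [1] u=0 | in ⊥ | out 0 | ==
  [2] u=1 | in 1 | out 1 | prev ⊥ | push {}
  [3] u=2 | in 1 | out 1 | prev ⊥ | push {}
  [4] u=3 | in 1 | out 1 | prev ⊥ | push {}
  [5] u=4 | in 1 | out 2 | prev ⊥ | push {3}
  [6] u=5 | in ⊤ | out ⊤ | prev ⊥ | push {2}
  [7] u=6 | in ⊤ | out ⊤ | prev ⊥ | push {4,5}
  [8] u=7 | in ⊥ | out 1 | ==
  [9] u=3 | in ⊤ | out ⊤ | prev 1 | push {}
  [10] u=2 | in ⊤ | out ⊤ | prev 1 | push {3}
  [11] u=4 | in ⊤ | out ⊤ | prev 2 | push {6}
  [12] u=5 | in ⊤ | out ⊤ | ==
  [13] u=3 | in ⊤ | out ⊤ | ==
  [14] u=6 | in ⊤ | out ⊤ | ==

Converged values:
  [0] 0
  [1] 1
  [2] ⊤
  [3] ⊤
  [4] ⊤
  [5] ⊤
  [6] ⊤
  [7] 1

no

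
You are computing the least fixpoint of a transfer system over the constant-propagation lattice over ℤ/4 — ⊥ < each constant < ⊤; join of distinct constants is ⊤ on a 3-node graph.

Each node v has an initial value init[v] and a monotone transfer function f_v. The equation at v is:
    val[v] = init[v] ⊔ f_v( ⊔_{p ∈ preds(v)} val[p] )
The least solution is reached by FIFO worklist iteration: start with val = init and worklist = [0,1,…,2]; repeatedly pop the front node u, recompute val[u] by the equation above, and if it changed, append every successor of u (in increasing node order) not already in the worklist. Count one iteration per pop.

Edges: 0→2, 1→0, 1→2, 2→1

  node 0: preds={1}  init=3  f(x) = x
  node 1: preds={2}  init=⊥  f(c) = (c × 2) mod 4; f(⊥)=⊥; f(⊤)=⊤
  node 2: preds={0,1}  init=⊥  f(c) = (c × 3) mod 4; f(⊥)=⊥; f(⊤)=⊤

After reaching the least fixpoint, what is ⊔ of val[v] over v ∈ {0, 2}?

Trace (9 dequeues):
  [1] u=0 | in ⊥ | out 3 | ==
  [2] u=1 | in ⊥ | out ⊥ | ==
  [3] u=2 | in 3 | out 1 | prev ⊥ | push {1}
  [4] u=1 | in 1 | out 2 | prev ⊥ | push {0,2}
  [5] u=0 | in 2 | out ⊤ | prev 3 | push {}
  [6] u=2 | in ⊤ | out ⊤ | prev 1 | push {1}
  [7] u=1 | in ⊤ | out ⊤ | prev 2 | push {0,2}
  [8] u=0 | in ⊤ | out ⊤ | ==
  [9] u=2 | in ⊤ | out ⊤ | ==

Converged values:
  [0] ⊤
  [1] ⊤
  [2] ⊤

⊤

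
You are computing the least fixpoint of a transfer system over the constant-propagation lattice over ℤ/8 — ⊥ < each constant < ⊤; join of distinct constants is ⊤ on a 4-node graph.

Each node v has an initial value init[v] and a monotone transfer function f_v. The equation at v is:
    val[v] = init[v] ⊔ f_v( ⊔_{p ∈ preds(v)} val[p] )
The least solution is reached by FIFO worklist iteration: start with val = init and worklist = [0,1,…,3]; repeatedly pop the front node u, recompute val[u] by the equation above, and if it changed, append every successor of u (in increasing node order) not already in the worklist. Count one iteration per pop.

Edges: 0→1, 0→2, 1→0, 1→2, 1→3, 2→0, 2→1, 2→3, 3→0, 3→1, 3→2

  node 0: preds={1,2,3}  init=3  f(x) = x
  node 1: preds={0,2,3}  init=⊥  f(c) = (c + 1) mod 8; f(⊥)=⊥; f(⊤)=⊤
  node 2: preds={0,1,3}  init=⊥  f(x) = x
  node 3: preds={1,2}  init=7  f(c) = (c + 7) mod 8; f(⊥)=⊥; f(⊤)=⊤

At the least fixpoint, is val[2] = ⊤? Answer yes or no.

yes

Trace (7 dequeues):
  [1] u=0 | in 7 | out ⊤ | prev 3 | push {}
  [2] u=1 | in ⊤ | out ⊤ | prev ⊥ | push {0}
  [3] u=2 | in ⊤ | out ⊤ | prev ⊥ | push {1}
  [4] u=3 | in ⊤ | out ⊤ | prev 7 | push {2}
  [5] u=0 | in ⊤ | out ⊤ | ==
  [6] u=1 | in ⊤ | out ⊤ | ==
  [7] u=2 | in ⊤ | out ⊤ | ==

Converged values:
  [0] ⊤
  [1] ⊤
  [2] ⊤
  [3] ⊤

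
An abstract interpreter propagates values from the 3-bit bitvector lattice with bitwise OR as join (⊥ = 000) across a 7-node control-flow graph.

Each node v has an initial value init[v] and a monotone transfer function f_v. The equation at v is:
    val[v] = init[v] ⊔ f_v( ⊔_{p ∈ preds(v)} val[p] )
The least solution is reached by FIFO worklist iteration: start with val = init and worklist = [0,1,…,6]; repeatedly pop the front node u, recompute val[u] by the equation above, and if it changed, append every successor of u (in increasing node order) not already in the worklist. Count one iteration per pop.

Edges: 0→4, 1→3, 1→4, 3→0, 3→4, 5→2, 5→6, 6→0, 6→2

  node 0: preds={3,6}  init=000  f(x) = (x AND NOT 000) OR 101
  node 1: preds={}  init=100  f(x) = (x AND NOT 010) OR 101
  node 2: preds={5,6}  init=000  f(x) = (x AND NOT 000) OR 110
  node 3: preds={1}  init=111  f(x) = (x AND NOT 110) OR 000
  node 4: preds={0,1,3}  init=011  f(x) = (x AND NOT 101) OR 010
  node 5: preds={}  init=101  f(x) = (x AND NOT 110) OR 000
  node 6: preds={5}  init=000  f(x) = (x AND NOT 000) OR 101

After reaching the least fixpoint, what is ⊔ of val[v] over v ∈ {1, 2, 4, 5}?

Iteration log — 9 steps:
  step 1. node 0  ⊔preds=111  new=111  old=000  +wl: 
  step 2. node 1  ⊔preds=000  new=101  old=100  +wl: 
  step 3. node 2  ⊔preds=101  new=111  old=000  +wl: 
  step 4. node 3  ⊔preds=101  new=111  stable
  step 5. node 4  ⊔preds=111  new=011  stable
  step 6. node 5  ⊔preds=000  new=101  stable
  step 7. node 6  ⊔preds=101  new=101  old=000  +wl: 0,2
  step 8. node 0  ⊔preds=111  new=111  stable
  step 9. node 2  ⊔preds=101  new=111  stable

Least fixpoint reached:
  node 0: 111
  node 1: 101
  node 2: 111
  node 3: 111
  node 4: 011
  node 5: 101
  node 6: 101

111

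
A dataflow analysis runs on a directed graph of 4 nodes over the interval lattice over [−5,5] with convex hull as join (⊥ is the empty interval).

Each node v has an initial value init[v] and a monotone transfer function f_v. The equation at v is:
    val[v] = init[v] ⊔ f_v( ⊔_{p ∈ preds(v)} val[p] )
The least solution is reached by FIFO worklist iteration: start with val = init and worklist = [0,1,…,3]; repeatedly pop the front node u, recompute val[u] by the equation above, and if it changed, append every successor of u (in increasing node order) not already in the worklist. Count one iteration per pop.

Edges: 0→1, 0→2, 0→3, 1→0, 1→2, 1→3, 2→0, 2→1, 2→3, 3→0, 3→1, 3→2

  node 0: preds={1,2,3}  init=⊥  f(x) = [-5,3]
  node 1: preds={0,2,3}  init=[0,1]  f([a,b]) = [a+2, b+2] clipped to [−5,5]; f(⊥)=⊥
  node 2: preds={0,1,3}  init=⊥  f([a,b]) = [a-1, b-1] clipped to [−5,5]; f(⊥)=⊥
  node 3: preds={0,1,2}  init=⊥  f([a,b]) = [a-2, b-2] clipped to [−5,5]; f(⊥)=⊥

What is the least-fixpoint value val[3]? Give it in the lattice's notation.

Worklist (7 pops):
  #1 pop 0: in=[0,1] → [-5,3] (was ⊥); enqueue []
  #2 pop 1: in=[-5,3] → [-3,5] (was [0,1]); enqueue [0]
  #3 pop 2: in=[-5,5] → [-5,4] (was ⊥); enqueue [1]
  #4 pop 3: in=[-5,5] → [-5,3] (was ⊥); enqueue [2]
  #5 pop 0: in=[-5,5] → [-5,3] (no change)
  #6 pop 1: in=[-5,4] → [-3,5] (no change)
  #7 pop 2: in=[-5,5] → [-5,4] (no change)

Fixpoint:
  val[0] = [-5,3]
  val[1] = [-3,5]
  val[2] = [-5,4]
  val[3] = [-5,3]

[-5,3]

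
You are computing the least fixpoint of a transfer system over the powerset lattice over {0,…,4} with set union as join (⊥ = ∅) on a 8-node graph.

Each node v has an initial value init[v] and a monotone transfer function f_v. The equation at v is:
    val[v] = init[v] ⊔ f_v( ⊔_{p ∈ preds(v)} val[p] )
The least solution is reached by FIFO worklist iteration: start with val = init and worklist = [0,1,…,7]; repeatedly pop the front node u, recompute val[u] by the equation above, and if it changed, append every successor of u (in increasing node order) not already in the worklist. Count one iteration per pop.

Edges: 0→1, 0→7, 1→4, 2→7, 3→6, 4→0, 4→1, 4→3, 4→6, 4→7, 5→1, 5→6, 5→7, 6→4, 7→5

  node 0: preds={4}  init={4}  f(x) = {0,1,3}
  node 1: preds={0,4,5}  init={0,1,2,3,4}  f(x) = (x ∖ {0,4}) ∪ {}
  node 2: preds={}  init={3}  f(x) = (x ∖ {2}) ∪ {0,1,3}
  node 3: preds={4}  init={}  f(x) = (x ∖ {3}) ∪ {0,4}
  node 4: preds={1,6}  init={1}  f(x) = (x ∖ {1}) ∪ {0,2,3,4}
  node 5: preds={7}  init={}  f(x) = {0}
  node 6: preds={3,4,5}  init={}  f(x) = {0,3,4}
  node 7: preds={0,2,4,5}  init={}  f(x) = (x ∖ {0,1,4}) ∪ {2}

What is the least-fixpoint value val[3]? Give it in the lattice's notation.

Trace (14 dequeues):
  [1] u=0 | in {1} | out {0,1,3,4} | prev {4} | push {}
  [2] u=1 | in {0,1,3,4} | out {0,1,2,3,4} | ==
  [3] u=2 | in {} | out {0,1,3} | prev {3} | push {}
  [4] u=3 | in {1} | out {0,1,4} | prev {} | push {}
  [5] u=4 | in {0,1,2,3,4} | out {0,1,2,3,4} | prev {1} | push {0,1,3}
  [6] u=5 | in {} | out {0} | prev {} | push {}
  [7] u=6 | in {0,1,2,3,4} | out {0,3,4} | prev {} | push {4}
  [8] u=7 | in {0,1,2,3,4} | out {2,3} | prev {} | push {5}
  [9] u=0 | in {0,1,2,3,4} | out {0,1,3,4} | ==
  [10] u=1 | in {0,1,2,3,4} | out {0,1,2,3,4} | ==
  [11] u=3 | in {0,1,2,3,4} | out {0,1,2,4} | prev {0,1,4} | push {6}
  [12] u=4 | in {0,1,2,3,4} | out {0,1,2,3,4} | ==
  [13] u=5 | in {2,3} | out {0} | ==
  [14] u=6 | in {0,1,2,3,4} | out {0,3,4} | ==

Converged values:
  [0] {0,1,3,4}
  [1] {0,1,2,3,4}
  [2] {0,1,3}
  [3] {0,1,2,4}
  [4] {0,1,2,3,4}
  [5] {0}
  [6] {0,3,4}
  [7] {2,3}

{0,1,2,4}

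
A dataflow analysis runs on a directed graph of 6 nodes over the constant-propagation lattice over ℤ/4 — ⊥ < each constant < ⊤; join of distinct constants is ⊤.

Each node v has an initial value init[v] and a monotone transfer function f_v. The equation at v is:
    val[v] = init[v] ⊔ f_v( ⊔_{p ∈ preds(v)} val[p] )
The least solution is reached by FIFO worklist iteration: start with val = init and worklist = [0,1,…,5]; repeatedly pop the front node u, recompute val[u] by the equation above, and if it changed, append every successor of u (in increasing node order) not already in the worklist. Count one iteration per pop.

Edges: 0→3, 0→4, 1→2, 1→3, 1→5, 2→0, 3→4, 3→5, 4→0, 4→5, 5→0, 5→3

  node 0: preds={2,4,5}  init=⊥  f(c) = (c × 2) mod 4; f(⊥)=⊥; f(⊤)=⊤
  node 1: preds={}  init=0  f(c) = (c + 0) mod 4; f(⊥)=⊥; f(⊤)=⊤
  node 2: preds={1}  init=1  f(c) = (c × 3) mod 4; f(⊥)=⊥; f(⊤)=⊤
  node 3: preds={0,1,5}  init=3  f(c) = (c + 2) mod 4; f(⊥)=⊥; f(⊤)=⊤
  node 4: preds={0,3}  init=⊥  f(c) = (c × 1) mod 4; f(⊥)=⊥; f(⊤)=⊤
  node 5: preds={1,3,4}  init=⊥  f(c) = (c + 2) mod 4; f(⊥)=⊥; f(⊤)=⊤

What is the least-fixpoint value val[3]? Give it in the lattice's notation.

Trace (9 dequeues):
  [1] u=0 | in 1 | out 2 | prev ⊥ | push {}
  [2] u=1 | in ⊥ | out 0 | ==
  [3] u=2 | in 0 | out ⊤ | prev 1 | push {0}
  [4] u=3 | in ⊤ | out ⊤ | prev 3 | push {}
  [5] u=4 | in ⊤ | out ⊤ | prev ⊥ | push {}
  [6] u=5 | in ⊤ | out ⊤ | prev ⊥ | push {3}
  [7] u=0 | in ⊤ | out ⊤ | prev 2 | push {4}
  [8] u=3 | in ⊤ | out ⊤ | ==
  [9] u=4 | in ⊤ | out ⊤ | ==

Converged values:
  [0] ⊤
  [1] 0
  [2] ⊤
  [3] ⊤
  [4] ⊤
  [5] ⊤

⊤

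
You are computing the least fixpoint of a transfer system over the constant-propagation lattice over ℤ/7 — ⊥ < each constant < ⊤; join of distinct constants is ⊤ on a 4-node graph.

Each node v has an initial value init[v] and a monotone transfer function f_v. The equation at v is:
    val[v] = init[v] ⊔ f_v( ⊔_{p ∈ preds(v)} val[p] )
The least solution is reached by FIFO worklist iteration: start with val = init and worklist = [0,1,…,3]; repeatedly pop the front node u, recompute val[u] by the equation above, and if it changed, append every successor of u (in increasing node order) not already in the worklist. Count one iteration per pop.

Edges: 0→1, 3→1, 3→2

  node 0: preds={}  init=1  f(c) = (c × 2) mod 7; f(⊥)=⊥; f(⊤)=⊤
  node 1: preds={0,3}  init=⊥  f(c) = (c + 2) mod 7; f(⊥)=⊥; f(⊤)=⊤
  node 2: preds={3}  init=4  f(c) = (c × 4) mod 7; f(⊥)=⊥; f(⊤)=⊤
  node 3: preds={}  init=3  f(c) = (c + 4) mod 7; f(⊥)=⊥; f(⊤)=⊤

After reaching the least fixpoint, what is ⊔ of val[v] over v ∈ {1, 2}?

Trace (4 dequeues):
  [1] u=0 | in ⊥ | out 1 | ==
  [2] u=1 | in ⊤ | out ⊤ | prev ⊥ | push {}
  [3] u=2 | in 3 | out ⊤ | prev 4 | push {}
  [4] u=3 | in ⊥ | out 3 | ==

Converged values:
  [0] 1
  [1] ⊤
  [2] ⊤
  [3] 3

⊤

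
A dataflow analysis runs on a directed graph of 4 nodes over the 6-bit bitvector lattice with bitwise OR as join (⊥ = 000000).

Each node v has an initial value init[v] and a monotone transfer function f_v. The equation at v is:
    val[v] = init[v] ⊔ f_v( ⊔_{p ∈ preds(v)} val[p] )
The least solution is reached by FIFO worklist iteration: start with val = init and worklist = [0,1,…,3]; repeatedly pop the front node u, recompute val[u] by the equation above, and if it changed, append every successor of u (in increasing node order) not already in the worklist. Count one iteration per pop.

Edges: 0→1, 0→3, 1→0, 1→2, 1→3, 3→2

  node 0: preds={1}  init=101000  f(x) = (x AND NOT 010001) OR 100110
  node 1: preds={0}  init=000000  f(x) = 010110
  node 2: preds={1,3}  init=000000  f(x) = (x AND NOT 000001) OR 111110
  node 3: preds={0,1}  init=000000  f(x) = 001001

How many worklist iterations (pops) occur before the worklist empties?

Worklist (6 pops):
  #1 pop 0: in=000000 → 101110 (was 101000); enqueue []
  #2 pop 1: in=101110 → 010110 (was 000000); enqueue [0]
  #3 pop 2: in=010110 → 111110 (was 000000); enqueue []
  #4 pop 3: in=111110 → 001001 (was 000000); enqueue [2]
  #5 pop 0: in=010110 → 101110 (no change)
  #6 pop 2: in=011111 → 111110 (no change)

Fixpoint:
  val[0] = 101110
  val[1] = 010110
  val[2] = 111110
  val[3] = 001001

6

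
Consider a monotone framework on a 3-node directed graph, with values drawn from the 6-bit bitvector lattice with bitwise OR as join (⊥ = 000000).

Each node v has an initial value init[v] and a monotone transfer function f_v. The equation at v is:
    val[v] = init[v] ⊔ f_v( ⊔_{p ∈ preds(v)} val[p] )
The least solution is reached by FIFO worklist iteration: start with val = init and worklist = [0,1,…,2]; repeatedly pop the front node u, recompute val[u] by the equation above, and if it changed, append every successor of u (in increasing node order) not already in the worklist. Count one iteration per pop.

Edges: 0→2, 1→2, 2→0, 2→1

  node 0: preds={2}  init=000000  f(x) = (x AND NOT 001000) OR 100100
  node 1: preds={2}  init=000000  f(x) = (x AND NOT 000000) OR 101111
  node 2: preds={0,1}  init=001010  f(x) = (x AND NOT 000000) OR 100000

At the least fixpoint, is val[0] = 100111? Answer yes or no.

Trace (6 dequeues):
  [1] u=0 | in 001010 | out 100110 | prev 000000 | push {}
  [2] u=1 | in 001010 | out 101111 | prev 000000 | push {}
  [3] u=2 | in 101111 | out 101111 | prev 001010 | push {0,1}
  [4] u=0 | in 101111 | out 100111 | prev 100110 | push {2}
  [5] u=1 | in 101111 | out 101111 | ==
  [6] u=2 | in 101111 | out 101111 | ==

Converged values:
  [0] 100111
  [1] 101111
  [2] 101111

yes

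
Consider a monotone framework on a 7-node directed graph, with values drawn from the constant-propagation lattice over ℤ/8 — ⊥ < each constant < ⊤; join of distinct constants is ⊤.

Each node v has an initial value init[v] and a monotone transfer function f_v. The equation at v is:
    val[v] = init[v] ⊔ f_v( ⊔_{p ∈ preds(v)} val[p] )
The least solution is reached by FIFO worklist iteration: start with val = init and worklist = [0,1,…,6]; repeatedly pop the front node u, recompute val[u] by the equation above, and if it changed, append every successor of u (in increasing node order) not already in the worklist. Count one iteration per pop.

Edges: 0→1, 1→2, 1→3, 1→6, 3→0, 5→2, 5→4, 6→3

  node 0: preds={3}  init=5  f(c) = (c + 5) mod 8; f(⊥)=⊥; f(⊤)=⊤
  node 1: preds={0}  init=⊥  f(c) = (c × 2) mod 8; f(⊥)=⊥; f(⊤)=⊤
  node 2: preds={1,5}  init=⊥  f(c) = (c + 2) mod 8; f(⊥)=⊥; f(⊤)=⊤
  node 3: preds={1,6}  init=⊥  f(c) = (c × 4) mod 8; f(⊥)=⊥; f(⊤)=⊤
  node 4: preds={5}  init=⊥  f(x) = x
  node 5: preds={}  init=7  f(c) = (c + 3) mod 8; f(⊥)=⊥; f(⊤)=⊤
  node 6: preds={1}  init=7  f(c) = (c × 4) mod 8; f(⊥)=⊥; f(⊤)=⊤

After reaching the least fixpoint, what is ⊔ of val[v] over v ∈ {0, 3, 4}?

⊤

Worklist (13 pops):
  #1 pop 0: in=⊥ → 5 (no change)
  #2 pop 1: in=5 → 2 (was ⊥); enqueue []
  #3 pop 2: in=⊤ → ⊤ (was ⊥); enqueue []
  #4 pop 3: in=⊤ → ⊤ (was ⊥); enqueue [0]
  #5 pop 4: in=7 → 7 (was ⊥); enqueue []
  #6 pop 5: in=⊥ → 7 (no change)
  #7 pop 6: in=2 → ⊤ (was 7); enqueue [3]
  #8 pop 0: in=⊤ → ⊤ (was 5); enqueue [1]
  #9 pop 3: in=⊤ → ⊤ (no change)
  #10 pop 1: in=⊤ → ⊤ (was 2); enqueue [2,3,6]
  #11 pop 2: in=⊤ → ⊤ (no change)
  #12 pop 3: in=⊤ → ⊤ (no change)
  #13 pop 6: in=⊤ → ⊤ (no change)

Fixpoint:
  val[0] = ⊤
  val[1] = ⊤
  val[2] = ⊤
  val[3] = ⊤
  val[4] = 7
  val[5] = 7
  val[6] = ⊤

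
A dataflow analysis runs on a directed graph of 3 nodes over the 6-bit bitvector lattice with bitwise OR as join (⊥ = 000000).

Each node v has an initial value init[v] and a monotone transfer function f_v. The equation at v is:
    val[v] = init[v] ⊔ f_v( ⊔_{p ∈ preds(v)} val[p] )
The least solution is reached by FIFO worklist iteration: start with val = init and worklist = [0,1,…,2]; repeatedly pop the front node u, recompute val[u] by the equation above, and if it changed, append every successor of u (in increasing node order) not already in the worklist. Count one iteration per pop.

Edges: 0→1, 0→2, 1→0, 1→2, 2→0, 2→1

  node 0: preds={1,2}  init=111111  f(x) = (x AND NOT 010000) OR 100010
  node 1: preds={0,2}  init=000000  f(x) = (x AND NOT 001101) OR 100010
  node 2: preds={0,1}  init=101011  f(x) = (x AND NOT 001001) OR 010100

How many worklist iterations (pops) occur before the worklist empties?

5

Iteration log — 5 steps:
  step 1. node 0  ⊔preds=101011  new=111111  stable
  step 2. node 1  ⊔preds=111111  new=110010  old=000000  +wl: 0
  step 3. node 2  ⊔preds=111111  new=111111  old=101011  +wl: 1
  step 4. node 0  ⊔preds=111111  new=111111  stable
  step 5. node 1  ⊔preds=111111  new=110010  stable

Least fixpoint reached:
  node 0: 111111
  node 1: 110010
  node 2: 111111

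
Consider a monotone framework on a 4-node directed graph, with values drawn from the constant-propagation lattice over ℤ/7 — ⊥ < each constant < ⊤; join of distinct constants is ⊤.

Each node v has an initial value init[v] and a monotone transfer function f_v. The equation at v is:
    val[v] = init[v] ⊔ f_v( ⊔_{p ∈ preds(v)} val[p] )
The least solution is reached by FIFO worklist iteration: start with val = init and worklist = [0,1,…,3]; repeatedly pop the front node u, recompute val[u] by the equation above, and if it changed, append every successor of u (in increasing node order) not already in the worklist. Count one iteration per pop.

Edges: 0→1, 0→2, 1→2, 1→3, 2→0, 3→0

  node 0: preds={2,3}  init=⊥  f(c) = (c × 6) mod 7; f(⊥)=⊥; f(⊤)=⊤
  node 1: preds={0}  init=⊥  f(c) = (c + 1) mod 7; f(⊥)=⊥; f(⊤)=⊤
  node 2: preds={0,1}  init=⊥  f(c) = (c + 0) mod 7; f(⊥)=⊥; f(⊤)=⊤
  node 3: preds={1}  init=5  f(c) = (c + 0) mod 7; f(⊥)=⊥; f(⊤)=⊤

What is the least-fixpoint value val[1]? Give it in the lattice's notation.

Trace (8 dequeues):
  [1] u=0 | in 5 | out 2 | prev ⊥ | push {}
  [2] u=1 | in 2 | out 3 | prev ⊥ | push {}
  [3] u=2 | in ⊤ | out ⊤ | prev ⊥ | push {0}
  [4] u=3 | in 3 | out ⊤ | prev 5 | push {}
  [5] u=0 | in ⊤ | out ⊤ | prev 2 | push {1,2}
  [6] u=1 | in ⊤ | out ⊤ | prev 3 | push {3}
  [7] u=2 | in ⊤ | out ⊤ | ==
  [8] u=3 | in ⊤ | out ⊤ | ==

Converged values:
  [0] ⊤
  [1] ⊤
  [2] ⊤
  [3] ⊤

⊤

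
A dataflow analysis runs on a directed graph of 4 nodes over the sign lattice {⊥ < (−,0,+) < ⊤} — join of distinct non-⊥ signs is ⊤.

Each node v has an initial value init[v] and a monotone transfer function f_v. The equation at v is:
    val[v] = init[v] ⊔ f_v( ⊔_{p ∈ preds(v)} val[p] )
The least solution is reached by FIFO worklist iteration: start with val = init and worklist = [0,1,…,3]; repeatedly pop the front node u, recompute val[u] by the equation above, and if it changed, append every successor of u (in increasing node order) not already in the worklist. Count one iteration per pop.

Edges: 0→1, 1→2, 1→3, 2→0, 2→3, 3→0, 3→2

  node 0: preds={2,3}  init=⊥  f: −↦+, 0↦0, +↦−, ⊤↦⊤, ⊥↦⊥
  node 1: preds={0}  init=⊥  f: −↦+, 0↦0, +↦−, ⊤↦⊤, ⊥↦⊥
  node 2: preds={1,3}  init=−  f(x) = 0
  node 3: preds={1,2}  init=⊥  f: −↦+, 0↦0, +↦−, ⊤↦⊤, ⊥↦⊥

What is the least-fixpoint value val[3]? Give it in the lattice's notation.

Trace (9 dequeues):
  [1] u=0 | in − | out + | prev ⊥ | push {}
  [2] u=1 | in + | out − | prev ⊥ | push {}
  [3] u=2 | in − | out ⊤ | prev − | push {0}
  [4] u=3 | in ⊤ | out ⊤ | prev ⊥ | push {2}
  [5] u=0 | in ⊤ | out ⊤ | prev + | push {1}
  [6] u=2 | in ⊤ | out ⊤ | ==
  [7] u=1 | in ⊤ | out ⊤ | prev − | push {2,3}
  [8] u=2 | in ⊤ | out ⊤ | ==
  [9] u=3 | in ⊤ | out ⊤ | ==

Converged values:
  [0] ⊤
  [1] ⊤
  [2] ⊤
  [3] ⊤

⊤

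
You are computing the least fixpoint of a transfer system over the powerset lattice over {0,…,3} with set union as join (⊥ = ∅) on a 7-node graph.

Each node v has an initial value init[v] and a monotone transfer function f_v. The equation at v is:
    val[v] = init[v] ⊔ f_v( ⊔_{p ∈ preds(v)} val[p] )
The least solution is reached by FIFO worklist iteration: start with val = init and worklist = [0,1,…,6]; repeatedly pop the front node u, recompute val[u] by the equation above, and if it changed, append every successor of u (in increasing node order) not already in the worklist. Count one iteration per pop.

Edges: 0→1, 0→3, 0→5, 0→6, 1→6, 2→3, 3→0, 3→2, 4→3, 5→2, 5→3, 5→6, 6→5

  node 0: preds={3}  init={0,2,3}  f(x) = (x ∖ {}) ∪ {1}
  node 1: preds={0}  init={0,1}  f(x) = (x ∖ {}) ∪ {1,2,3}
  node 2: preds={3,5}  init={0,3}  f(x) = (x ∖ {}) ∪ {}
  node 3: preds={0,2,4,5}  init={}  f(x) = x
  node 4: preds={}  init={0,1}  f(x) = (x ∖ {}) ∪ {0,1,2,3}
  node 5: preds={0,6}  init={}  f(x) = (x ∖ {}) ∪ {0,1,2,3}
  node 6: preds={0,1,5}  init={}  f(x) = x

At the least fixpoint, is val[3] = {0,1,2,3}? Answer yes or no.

yes

Worklist (11 pops):
  #1 pop 0: in={} → {0,1,2,3} (was {0,2,3}); enqueue []
  #2 pop 1: in={0,1,2,3} → {0,1,2,3} (was {0,1}); enqueue []
  #3 pop 2: in={} → {0,3} (no change)
  #4 pop 3: in={0,1,2,3} → {0,1,2,3} (was {}); enqueue [0,2]
  #5 pop 4: in={} → {0,1,2,3} (was {0,1}); enqueue [3]
  #6 pop 5: in={0,1,2,3} → {0,1,2,3} (was {}); enqueue []
  #7 pop 6: in={0,1,2,3} → {0,1,2,3} (was {}); enqueue [5]
  #8 pop 0: in={0,1,2,3} → {0,1,2,3} (no change)
  #9 pop 2: in={0,1,2,3} → {0,1,2,3} (was {0,3}); enqueue []
  #10 pop 3: in={0,1,2,3} → {0,1,2,3} (no change)
  #11 pop 5: in={0,1,2,3} → {0,1,2,3} (no change)

Fixpoint:
  val[0] = {0,1,2,3}
  val[1] = {0,1,2,3}
  val[2] = {0,1,2,3}
  val[3] = {0,1,2,3}
  val[4] = {0,1,2,3}
  val[5] = {0,1,2,3}
  val[6] = {0,1,2,3}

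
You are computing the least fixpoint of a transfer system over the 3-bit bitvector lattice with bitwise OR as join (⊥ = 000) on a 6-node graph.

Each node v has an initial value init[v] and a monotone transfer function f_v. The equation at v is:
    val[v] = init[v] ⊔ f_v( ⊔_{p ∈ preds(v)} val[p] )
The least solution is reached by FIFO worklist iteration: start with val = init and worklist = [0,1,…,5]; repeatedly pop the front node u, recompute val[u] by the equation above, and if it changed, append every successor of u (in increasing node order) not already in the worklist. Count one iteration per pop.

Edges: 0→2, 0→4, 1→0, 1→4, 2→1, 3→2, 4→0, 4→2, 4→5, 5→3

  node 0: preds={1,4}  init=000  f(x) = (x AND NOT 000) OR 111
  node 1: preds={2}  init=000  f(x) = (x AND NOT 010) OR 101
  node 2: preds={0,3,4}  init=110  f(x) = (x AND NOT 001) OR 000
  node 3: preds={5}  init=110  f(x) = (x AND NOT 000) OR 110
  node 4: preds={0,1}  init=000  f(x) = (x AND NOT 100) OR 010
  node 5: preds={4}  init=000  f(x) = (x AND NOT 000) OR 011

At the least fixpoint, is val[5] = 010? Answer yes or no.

Trace (10 dequeues):
  [1] u=0 | in 000 | out 111 | prev 000 | push {}
  [2] u=1 | in 110 | out 101 | prev 000 | push {0}
  [3] u=2 | in 111 | out 110 | ==
  [4] u=3 | in 000 | out 110 | ==
  [5] u=4 | in 111 | out 011 | prev 000 | push {2}
  [6] u=5 | in 011 | out 011 | prev 000 | push {3}
  [7] u=0 | in 111 | out 111 | ==
  [8] u=2 | in 111 | out 110 | ==
  [9] u=3 | in 011 | out 111 | prev 110 | push {2}
  [10] u=2 | in 111 | out 110 | ==

Converged values:
  [0] 111
  [1] 101
  [2] 110
  [3] 111
  [4] 011
  [5] 011

no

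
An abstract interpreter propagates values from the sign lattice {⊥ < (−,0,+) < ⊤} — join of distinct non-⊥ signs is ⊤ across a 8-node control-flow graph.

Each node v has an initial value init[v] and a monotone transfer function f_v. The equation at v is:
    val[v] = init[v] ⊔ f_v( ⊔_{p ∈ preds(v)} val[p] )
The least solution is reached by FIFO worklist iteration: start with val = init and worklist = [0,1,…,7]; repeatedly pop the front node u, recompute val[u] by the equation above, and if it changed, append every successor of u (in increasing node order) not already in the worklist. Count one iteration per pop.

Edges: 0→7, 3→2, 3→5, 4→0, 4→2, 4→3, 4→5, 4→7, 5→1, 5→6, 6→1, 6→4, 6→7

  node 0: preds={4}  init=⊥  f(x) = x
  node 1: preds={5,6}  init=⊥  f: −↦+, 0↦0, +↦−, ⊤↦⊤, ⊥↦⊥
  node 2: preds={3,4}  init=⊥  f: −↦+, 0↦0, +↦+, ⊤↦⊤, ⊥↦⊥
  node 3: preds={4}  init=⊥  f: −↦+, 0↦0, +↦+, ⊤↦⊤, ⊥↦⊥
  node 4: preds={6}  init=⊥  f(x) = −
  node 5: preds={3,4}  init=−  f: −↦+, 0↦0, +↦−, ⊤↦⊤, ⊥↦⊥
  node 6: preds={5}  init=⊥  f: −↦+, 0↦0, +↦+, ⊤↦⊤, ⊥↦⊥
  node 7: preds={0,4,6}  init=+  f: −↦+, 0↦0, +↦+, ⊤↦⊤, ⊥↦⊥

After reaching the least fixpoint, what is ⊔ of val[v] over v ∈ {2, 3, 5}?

⊤

Iteration log — 16 steps:
  step 1. node 0  ⊔preds=⊥  new=⊥  stable
  step 2. node 1  ⊔preds=−  new=+  old=⊥  +wl: 
  step 3. node 2  ⊔preds=⊥  new=⊥  stable
  step 4. node 3  ⊔preds=⊥  new=⊥  stable
  step 5. node 4  ⊔preds=⊥  new=−  old=⊥  +wl: 0,2,3
  step 6. node 5  ⊔preds=−  new=⊤  old=−  +wl: 1
  step 7. node 6  ⊔preds=⊤  new=⊤  old=⊥  +wl: 4
  step 8. node 7  ⊔preds=⊤  new=⊤  old=+  +wl: 
  step 9. node 0  ⊔preds=−  new=−  old=⊥  +wl: 7
  step 10. node 2  ⊔preds=−  new=+  old=⊥  +wl: 
  step 11. node 3  ⊔preds=−  new=+  old=⊥  +wl: 2,5
  step 12. node 1  ⊔preds=⊤  new=⊤  old=+  +wl: 
  step 13. node 4  ⊔preds=⊤  new=−  stable
  step 14. node 7  ⊔preds=⊤  new=⊤  stable
  step 15. node 2  ⊔preds=⊤  new=⊤  old=+  +wl: 
  step 16. node 5  ⊔preds=⊤  new=⊤  stable

Least fixpoint reached:
  node 0: −
  node 1: ⊤
  node 2: ⊤
  node 3: +
  node 4: −
  node 5: ⊤
  node 6: ⊤
  node 7: ⊤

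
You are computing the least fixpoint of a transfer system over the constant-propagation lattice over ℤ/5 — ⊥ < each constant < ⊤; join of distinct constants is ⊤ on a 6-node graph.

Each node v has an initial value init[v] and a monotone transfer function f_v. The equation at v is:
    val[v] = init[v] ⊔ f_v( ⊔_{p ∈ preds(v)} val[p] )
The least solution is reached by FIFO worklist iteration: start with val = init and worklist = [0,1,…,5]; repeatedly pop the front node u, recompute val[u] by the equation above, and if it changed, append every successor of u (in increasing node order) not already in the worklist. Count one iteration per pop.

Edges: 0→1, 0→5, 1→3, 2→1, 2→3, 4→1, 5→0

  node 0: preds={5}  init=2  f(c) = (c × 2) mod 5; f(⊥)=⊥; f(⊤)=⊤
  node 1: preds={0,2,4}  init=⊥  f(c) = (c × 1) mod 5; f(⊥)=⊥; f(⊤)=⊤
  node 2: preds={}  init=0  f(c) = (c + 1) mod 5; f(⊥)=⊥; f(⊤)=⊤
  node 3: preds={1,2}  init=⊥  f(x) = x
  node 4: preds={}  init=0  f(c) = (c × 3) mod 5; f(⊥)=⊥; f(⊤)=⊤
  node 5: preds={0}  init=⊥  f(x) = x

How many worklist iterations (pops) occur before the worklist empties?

Worklist (10 pops):
  #1 pop 0: in=⊥ → 2 (no change)
  #2 pop 1: in=⊤ → ⊤ (was ⊥); enqueue []
  #3 pop 2: in=⊥ → 0 (no change)
  #4 pop 3: in=⊤ → ⊤ (was ⊥); enqueue []
  #5 pop 4: in=⊥ → 0 (no change)
  #6 pop 5: in=2 → 2 (was ⊥); enqueue [0]
  #7 pop 0: in=2 → ⊤ (was 2); enqueue [1,5]
  #8 pop 1: in=⊤ → ⊤ (no change)
  #9 pop 5: in=⊤ → ⊤ (was 2); enqueue [0]
  #10 pop 0: in=⊤ → ⊤ (no change)

Fixpoint:
  val[0] = ⊤
  val[1] = ⊤
  val[2] = 0
  val[3] = ⊤
  val[4] = 0
  val[5] = ⊤

10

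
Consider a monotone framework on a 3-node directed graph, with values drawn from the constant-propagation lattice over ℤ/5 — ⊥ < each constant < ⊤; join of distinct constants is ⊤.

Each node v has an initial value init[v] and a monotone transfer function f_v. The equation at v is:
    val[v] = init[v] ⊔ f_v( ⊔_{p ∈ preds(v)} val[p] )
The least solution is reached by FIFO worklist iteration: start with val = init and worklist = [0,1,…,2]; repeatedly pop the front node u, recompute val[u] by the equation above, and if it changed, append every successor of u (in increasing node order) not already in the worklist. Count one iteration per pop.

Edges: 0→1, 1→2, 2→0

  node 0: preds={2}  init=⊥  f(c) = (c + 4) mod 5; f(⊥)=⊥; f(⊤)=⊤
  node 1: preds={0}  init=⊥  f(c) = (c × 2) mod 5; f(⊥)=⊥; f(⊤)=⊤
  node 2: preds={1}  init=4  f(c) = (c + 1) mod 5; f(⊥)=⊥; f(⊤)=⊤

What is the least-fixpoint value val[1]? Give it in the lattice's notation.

Iteration log — 6 steps:
  step 1. node 0  ⊔preds=4  new=3  old=⊥  +wl: 
  step 2. node 1  ⊔preds=3  new=1  old=⊥  +wl: 
  step 3. node 2  ⊔preds=1  new=⊤  old=4  +wl: 0
  step 4. node 0  ⊔preds=⊤  new=⊤  old=3  +wl: 1
  step 5. node 1  ⊔preds=⊤  new=⊤  old=1  +wl: 2
  step 6. node 2  ⊔preds=⊤  new=⊤  stable

Least fixpoint reached:
  node 0: ⊤
  node 1: ⊤
  node 2: ⊤

⊤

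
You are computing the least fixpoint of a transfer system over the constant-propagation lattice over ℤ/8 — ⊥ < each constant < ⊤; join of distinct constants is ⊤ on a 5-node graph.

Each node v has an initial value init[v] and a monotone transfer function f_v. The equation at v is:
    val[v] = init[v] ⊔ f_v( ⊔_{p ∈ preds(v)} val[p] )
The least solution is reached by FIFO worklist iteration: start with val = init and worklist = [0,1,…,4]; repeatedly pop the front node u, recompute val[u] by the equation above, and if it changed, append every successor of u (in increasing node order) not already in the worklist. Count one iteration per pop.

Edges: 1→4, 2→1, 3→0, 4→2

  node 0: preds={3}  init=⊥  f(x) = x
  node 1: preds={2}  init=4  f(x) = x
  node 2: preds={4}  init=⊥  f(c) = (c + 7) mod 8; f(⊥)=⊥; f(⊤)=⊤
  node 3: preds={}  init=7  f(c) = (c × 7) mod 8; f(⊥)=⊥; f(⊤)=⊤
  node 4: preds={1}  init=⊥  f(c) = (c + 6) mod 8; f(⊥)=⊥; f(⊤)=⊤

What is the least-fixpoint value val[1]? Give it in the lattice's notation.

⊤

Worklist (10 pops):
  #1 pop 0: in=7 → 7 (was ⊥); enqueue []
  #2 pop 1: in=⊥ → 4 (no change)
  #3 pop 2: in=⊥ → ⊥ (no change)
  #4 pop 3: in=⊥ → 7 (no change)
  #5 pop 4: in=4 → 2 (was ⊥); enqueue [2]
  #6 pop 2: in=2 → 1 (was ⊥); enqueue [1]
  #7 pop 1: in=1 → ⊤ (was 4); enqueue [4]
  #8 pop 4: in=⊤ → ⊤ (was 2); enqueue [2]
  #9 pop 2: in=⊤ → ⊤ (was 1); enqueue [1]
  #10 pop 1: in=⊤ → ⊤ (no change)

Fixpoint:
  val[0] = 7
  val[1] = ⊤
  val[2] = ⊤
  val[3] = 7
  val[4] = ⊤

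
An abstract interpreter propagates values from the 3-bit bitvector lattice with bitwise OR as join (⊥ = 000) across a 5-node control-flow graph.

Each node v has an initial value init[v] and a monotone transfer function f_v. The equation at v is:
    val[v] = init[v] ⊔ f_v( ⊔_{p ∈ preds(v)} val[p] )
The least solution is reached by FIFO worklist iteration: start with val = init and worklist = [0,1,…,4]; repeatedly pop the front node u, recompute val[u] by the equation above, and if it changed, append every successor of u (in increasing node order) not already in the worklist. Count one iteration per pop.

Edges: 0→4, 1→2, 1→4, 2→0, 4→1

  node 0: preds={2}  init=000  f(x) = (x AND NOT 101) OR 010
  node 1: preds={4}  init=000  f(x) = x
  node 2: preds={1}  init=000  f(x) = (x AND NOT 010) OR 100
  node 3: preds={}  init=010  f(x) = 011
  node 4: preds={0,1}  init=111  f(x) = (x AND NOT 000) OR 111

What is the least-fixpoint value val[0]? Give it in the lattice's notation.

Iteration log — 6 steps:
  step 1. node 0  ⊔preds=000  new=010  old=000  +wl: 
  step 2. node 1  ⊔preds=111  new=111  old=000  +wl: 
  step 3. node 2  ⊔preds=111  new=101  old=000  +wl: 0
  step 4. node 3  ⊔preds=000  new=011  old=010  +wl: 
  step 5. node 4  ⊔preds=111  new=111  stable
  step 6. node 0  ⊔preds=101  new=010  stable

Least fixpoint reached:
  node 0: 010
  node 1: 111
  node 2: 101
  node 3: 011
  node 4: 111

010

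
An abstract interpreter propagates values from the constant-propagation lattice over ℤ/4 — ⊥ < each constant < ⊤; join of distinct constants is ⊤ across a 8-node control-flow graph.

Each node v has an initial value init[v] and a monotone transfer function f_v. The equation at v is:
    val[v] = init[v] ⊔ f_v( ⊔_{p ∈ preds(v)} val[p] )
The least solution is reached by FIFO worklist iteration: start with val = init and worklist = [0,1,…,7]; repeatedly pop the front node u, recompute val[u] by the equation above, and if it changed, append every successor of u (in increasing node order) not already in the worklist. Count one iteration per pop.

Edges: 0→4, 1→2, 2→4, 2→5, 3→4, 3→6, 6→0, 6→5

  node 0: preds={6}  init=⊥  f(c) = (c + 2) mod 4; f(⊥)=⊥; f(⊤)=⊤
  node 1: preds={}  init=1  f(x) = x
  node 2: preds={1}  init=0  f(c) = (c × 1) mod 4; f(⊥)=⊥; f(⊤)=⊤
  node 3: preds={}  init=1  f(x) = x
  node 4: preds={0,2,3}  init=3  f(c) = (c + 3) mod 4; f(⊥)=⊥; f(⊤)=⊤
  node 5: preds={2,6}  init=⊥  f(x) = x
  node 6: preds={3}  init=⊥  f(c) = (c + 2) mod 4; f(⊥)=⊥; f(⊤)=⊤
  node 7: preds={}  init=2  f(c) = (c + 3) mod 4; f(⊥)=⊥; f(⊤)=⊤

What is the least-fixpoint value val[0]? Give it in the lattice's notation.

1

Worklist (11 pops):
  #1 pop 0: in=⊥ → ⊥ (no change)
  #2 pop 1: in=⊥ → 1 (no change)
  #3 pop 2: in=1 → ⊤ (was 0); enqueue []
  #4 pop 3: in=⊥ → 1 (no change)
  #5 pop 4: in=⊤ → ⊤ (was 3); enqueue []
  #6 pop 5: in=⊤ → ⊤ (was ⊥); enqueue []
  #7 pop 6: in=1 → 3 (was ⊥); enqueue [0,5]
  #8 pop 7: in=⊥ → 2 (no change)
  #9 pop 0: in=3 → 1 (was ⊥); enqueue [4]
  #10 pop 5: in=⊤ → ⊤ (no change)
  #11 pop 4: in=⊤ → ⊤ (no change)

Fixpoint:
  val[0] = 1
  val[1] = 1
  val[2] = ⊤
  val[3] = 1
  val[4] = ⊤
  val[5] = ⊤
  val[6] = 3
  val[7] = 2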